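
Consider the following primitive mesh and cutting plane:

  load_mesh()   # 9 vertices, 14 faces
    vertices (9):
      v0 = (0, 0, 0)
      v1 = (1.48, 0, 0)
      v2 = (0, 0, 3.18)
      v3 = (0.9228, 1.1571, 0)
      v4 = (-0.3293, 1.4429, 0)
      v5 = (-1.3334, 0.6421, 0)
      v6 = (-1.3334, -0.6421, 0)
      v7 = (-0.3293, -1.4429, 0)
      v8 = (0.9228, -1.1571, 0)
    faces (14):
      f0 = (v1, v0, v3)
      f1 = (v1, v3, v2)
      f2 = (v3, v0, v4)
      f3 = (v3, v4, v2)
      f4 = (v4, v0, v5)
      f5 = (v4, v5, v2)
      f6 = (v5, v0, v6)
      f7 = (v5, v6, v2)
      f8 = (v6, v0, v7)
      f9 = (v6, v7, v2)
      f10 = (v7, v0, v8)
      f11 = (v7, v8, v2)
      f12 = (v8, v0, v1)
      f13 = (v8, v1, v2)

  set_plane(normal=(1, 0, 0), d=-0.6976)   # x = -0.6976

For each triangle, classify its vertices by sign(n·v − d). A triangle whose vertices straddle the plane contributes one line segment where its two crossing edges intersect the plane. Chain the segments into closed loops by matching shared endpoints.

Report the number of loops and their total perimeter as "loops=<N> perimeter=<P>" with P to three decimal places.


loops=1 perimeter=6.411

Straddling triangles (6 of 14):
  (v4,v0,v5) [++-] → (-0.6976, 0.33593, 0)–(-0.6976, 1.14917, 0)  len=0.8132
  (v4,v5,v2) [+-+] → (-0.6976, 1.14917, 0)–(-0.6976, 0.33593, 1.51631)  len=1.7206
  (v5,v0,v6) [-+-] → (-0.6976, 0.33593, 0)–(-0.6976, -0.33593, 0)  len=0.6719
  (v5,v6,v2) [--+] → (-0.6976, -0.33593, 1.51631)–(-0.6976, 0.33593, 1.51631)  len=0.6719
  (v6,v0,v7) [-++] → (-0.6976, -0.33593, 0)–(-0.6976, -1.14917, 0)  len=0.8132
  (v6,v7,v2) [-++] → (-0.6976, -1.14917, 0)–(-0.6976, -0.33593, 1.51631)  len=1.7206

Chained into 1 loop(s):
  loop 1: 6 segments, perimeter = 6.4114
Total perimeter = 6.411


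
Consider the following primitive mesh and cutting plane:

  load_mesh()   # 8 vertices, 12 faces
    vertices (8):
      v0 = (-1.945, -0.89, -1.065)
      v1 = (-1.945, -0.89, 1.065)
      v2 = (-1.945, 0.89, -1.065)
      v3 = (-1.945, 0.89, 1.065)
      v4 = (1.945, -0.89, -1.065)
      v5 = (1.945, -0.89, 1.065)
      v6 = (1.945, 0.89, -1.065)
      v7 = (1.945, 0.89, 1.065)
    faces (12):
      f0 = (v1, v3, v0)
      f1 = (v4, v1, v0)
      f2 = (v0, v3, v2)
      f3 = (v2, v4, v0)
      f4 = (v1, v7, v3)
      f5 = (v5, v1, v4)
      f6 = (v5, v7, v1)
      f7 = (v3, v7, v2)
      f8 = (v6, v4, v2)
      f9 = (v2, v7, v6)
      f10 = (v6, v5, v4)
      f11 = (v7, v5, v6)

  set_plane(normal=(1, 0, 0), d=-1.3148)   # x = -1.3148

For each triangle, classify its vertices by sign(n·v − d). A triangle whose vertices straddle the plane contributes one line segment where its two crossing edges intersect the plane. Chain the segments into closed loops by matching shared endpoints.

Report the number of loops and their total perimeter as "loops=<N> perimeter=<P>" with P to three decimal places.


Straddling triangles (8 of 12):
  (v4,v1,v0) [+--] → (-1.3148, -0.89, 0.719929)–(-1.3148, -0.89, -1.065)  len=1.7849
  (v2,v4,v0) [-+-] → (-1.3148, 0.601631, -1.065)–(-1.3148, -0.89, -1.065)  len=1.4916
  (v1,v7,v3) [-+-] → (-1.3148, -0.601631, 1.065)–(-1.3148, 0.89, 1.065)  len=1.4916
  (v5,v1,v4) [+-+] → (-1.3148, -0.89, 1.065)–(-1.3148, -0.89, 0.719929)  len=0.3451
  (v5,v7,v1) [++-] → (-1.3148, -0.601631, 1.065)–(-1.3148, -0.89, 1.065)  len=0.2884
  (v3,v7,v2) [-+-] → (-1.3148, 0.89, 1.065)–(-1.3148, 0.89, -0.719929)  len=1.7849
  (v6,v4,v2) [++-] → (-1.3148, 0.601631, -1.065)–(-1.3148, 0.89, -1.065)  len=0.2884
  (v2,v7,v6) [-++] → (-1.3148, 0.89, -0.719929)–(-1.3148, 0.89, -1.065)  len=0.3451

Chained into 1 loop(s):
  loop 1: 8 segments, perimeter = 7.8200
Total perimeter = 7.820

loops=1 perimeter=7.820


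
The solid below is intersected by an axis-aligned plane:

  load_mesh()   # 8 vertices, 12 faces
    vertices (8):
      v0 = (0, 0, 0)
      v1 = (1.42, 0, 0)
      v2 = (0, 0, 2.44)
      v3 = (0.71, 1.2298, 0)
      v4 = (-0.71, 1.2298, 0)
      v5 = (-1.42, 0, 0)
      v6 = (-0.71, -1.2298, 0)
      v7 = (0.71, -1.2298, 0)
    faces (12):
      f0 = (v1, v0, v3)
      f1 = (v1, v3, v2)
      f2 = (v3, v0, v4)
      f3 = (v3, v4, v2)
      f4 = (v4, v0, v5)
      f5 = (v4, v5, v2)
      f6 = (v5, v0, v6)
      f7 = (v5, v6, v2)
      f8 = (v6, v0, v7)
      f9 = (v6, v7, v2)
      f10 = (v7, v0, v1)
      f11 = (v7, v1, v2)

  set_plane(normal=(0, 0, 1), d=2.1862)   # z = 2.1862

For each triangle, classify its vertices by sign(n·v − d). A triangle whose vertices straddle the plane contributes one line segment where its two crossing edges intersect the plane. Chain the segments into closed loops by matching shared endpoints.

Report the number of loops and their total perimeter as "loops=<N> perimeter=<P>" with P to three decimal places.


Straddling triangles (6 of 12):
  (v1,v3,v2) [--+] → (0.0738516, 0.127919, 2.1862)–(0.147703, 0, 2.1862)  len=0.1477
  (v3,v4,v2) [--+] → (-0.0738516, 0.127919, 2.1862)–(0.0738516, 0.127919, 2.1862)  len=0.1477
  (v4,v5,v2) [--+] → (-0.147703, 0, 2.1862)–(-0.0738516, 0.127919, 2.1862)  len=0.1477
  (v5,v6,v2) [--+] → (-0.0738516, -0.127919, 2.1862)–(-0.147703, 0, 2.1862)  len=0.1477
  (v6,v7,v2) [--+] → (0.0738516, -0.127919, 2.1862)–(-0.0738516, -0.127919, 2.1862)  len=0.1477
  (v7,v1,v2) [--+] → (0.147703, 0, 2.1862)–(0.0738516, -0.127919, 2.1862)  len=0.1477

Chained into 1 loop(s):
  loop 1: 6 segments, perimeter = 0.8862
Total perimeter = 0.886

loops=1 perimeter=0.886


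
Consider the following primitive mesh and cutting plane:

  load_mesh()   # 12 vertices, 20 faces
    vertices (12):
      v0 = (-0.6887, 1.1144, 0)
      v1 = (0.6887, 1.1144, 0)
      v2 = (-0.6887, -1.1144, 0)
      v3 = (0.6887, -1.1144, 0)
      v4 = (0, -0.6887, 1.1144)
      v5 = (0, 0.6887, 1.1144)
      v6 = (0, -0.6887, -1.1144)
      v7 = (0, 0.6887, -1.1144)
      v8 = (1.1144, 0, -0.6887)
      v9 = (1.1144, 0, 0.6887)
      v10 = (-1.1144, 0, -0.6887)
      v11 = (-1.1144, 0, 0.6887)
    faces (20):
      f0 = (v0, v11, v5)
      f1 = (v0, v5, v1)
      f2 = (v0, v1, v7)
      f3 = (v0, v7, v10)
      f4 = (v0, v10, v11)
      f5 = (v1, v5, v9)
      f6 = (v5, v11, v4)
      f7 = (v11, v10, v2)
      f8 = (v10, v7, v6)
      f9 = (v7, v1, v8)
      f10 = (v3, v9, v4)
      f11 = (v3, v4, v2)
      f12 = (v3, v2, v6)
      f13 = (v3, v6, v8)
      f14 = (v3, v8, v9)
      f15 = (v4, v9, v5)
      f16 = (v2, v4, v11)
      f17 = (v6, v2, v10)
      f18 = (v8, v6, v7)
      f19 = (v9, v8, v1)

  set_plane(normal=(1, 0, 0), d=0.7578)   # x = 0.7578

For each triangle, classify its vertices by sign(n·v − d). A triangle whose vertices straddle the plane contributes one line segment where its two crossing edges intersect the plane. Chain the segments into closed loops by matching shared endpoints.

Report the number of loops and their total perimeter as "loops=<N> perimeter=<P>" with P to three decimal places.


Straddling triangles (8 of 20):
  (v1,v5,v9) [--+] → (0.7578, 0.220379, 0.824921)–(0.7578, 0.93351, 0.11179)  len=1.0085
  (v7,v1,v8) [--+] → (0.7578, 0.93351, -0.11179)–(0.7578, 0.220379, -0.824921)  len=1.0085
  (v3,v9,v4) [-+-] → (0.7578, -0.93351, 0.11179)–(0.7578, -0.220379, 0.824921)  len=1.0085
  (v3,v6,v8) [--+] → (0.7578, -0.220379, -0.824921)–(0.7578, -0.93351, -0.11179)  len=1.0085
  (v3,v8,v9) [-++] → (0.7578, -0.93351, -0.11179)–(0.7578, -0.93351, 0.11179)  len=0.2236
  (v4,v9,v5) [-+-] → (0.7578, -0.220379, 0.824921)–(0.7578, 0.220379, 0.824921)  len=0.4408
  (v8,v6,v7) [+--] → (0.7578, -0.220379, -0.824921)–(0.7578, 0.220379, -0.824921)  len=0.4408
  (v9,v8,v1) [++-] → (0.7578, 0.93351, -0.11179)–(0.7578, 0.93351, 0.11179)  len=0.2236

Chained into 1 loop(s):
  loop 1: 8 segments, perimeter = 5.3628
Total perimeter = 5.363

loops=1 perimeter=5.363


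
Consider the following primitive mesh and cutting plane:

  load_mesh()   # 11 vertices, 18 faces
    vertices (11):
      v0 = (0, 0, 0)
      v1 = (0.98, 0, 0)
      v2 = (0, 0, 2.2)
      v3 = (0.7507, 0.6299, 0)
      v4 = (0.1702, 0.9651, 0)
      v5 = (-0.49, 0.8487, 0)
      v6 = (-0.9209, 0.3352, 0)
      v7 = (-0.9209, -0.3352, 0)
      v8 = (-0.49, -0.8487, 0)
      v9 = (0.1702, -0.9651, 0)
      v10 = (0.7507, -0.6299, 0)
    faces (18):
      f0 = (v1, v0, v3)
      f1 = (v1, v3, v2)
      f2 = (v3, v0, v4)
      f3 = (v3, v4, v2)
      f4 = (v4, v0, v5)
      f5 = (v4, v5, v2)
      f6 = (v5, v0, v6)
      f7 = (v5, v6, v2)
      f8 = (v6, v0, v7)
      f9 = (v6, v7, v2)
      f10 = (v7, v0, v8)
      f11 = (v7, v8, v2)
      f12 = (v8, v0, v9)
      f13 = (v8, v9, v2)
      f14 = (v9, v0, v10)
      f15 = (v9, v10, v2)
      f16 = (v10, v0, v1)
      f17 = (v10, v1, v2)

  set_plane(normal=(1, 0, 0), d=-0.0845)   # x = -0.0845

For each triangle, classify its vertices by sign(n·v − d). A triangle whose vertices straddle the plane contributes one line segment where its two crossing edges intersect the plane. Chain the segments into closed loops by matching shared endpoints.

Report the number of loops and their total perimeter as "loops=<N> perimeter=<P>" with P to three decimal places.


Straddling triangles (10 of 18):
  (v4,v0,v5) [++-] → (-0.0845, 0.146357, 0)–(-0.0845, 0.920194, 0)  len=0.7738
  (v4,v5,v2) [+-+] → (-0.0845, 0.920194, 0)–(-0.0845, 0.146357, 1.82061)  len=1.9782
  (v5,v0,v6) [-+-] → (-0.0845, 0.146357, 0)–(-0.0845, 0.0307573, 0)  len=0.1156
  (v5,v6,v2) [--+] → (-0.0845, 0.0307573, 1.99813)–(-0.0845, 0.146357, 1.82061)  len=0.2118
  (v6,v0,v7) [-+-] → (-0.0845, 0.0307573, 0)–(-0.0845, -0.0307573, 0)  len=0.0615
  (v6,v7,v2) [--+] → (-0.0845, -0.0307573, 1.99813)–(-0.0845, 0.0307573, 1.99813)  len=0.0615
  (v7,v0,v8) [-+-] → (-0.0845, -0.0307573, 0)–(-0.0845, -0.146357, 0)  len=0.1156
  (v7,v8,v2) [--+] → (-0.0845, -0.146357, 1.82061)–(-0.0845, -0.0307573, 1.99813)  len=0.2118
  (v8,v0,v9) [-++] → (-0.0845, -0.146357, 0)–(-0.0845, -0.920194, 0)  len=0.7738
  (v8,v9,v2) [-++] → (-0.0845, -0.920194, 0)–(-0.0845, -0.146357, 1.82061)  len=1.9782

Chained into 1 loop(s):
  loop 1: 10 segments, perimeter = 6.2821
Total perimeter = 6.282

loops=1 perimeter=6.282


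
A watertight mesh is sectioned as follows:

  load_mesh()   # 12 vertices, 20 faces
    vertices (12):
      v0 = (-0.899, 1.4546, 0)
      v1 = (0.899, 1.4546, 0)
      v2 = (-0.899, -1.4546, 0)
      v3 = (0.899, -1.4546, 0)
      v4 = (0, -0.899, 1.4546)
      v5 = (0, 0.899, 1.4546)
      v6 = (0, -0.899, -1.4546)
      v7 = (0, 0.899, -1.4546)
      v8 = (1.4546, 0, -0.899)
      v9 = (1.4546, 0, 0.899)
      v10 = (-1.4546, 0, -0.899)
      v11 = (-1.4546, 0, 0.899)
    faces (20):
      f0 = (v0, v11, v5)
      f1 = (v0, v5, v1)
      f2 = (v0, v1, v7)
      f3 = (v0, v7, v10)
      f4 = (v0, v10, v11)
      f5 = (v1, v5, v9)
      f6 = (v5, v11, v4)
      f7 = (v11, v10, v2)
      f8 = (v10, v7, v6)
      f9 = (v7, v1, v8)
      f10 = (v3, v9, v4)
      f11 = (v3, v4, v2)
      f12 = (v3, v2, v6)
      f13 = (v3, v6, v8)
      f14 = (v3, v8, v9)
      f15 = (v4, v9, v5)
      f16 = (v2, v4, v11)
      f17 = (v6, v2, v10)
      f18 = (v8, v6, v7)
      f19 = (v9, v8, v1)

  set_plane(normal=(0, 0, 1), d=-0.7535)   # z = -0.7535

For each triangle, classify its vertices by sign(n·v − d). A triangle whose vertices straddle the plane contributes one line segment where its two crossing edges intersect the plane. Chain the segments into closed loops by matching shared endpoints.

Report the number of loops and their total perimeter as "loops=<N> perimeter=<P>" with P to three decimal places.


Straddling triangles (10 of 20):
  (v0,v1,v7) [++-] → (0.433307, 1.16679, -0.7535)–(-0.433307, 1.16679, -0.7535)  len=0.8666
  (v0,v7,v10) [+--] → (-0.433307, 1.16679, -0.7535)–(-1.36468, 0.235422, -0.7535)  len=1.3172
  (v0,v10,v11) [+-+] → (-1.36468, 0.235422, -0.7535)–(-1.4546, 0, -0.7535)  len=0.2520
  (v11,v10,v2) [+-+] → (-1.4546, 0, -0.7535)–(-1.36468, -0.235422, -0.7535)  len=0.2520
  (v7,v1,v8) [-+-] → (0.433307, 1.16679, -0.7535)–(1.36468, 0.235422, -0.7535)  len=1.3172
  (v3,v2,v6) [++-] → (-0.433307, -1.16679, -0.7535)–(0.433307, -1.16679, -0.7535)  len=0.8666
  (v3,v6,v8) [+--] → (0.433307, -1.16679, -0.7535)–(1.36468, -0.235422, -0.7535)  len=1.3172
  (v3,v8,v9) [+-+] → (1.36468, -0.235422, -0.7535)–(1.4546, 0, -0.7535)  len=0.2520
  (v6,v2,v10) [-+-] → (-0.433307, -1.16679, -0.7535)–(-1.36468, -0.235422, -0.7535)  len=1.3172
  (v9,v8,v1) [+-+] → (1.4546, 0, -0.7535)–(1.36468, 0.235422, -0.7535)  len=0.2520

Chained into 1 loop(s):
  loop 1: 10 segments, perimeter = 8.0099
Total perimeter = 8.010

loops=1 perimeter=8.010


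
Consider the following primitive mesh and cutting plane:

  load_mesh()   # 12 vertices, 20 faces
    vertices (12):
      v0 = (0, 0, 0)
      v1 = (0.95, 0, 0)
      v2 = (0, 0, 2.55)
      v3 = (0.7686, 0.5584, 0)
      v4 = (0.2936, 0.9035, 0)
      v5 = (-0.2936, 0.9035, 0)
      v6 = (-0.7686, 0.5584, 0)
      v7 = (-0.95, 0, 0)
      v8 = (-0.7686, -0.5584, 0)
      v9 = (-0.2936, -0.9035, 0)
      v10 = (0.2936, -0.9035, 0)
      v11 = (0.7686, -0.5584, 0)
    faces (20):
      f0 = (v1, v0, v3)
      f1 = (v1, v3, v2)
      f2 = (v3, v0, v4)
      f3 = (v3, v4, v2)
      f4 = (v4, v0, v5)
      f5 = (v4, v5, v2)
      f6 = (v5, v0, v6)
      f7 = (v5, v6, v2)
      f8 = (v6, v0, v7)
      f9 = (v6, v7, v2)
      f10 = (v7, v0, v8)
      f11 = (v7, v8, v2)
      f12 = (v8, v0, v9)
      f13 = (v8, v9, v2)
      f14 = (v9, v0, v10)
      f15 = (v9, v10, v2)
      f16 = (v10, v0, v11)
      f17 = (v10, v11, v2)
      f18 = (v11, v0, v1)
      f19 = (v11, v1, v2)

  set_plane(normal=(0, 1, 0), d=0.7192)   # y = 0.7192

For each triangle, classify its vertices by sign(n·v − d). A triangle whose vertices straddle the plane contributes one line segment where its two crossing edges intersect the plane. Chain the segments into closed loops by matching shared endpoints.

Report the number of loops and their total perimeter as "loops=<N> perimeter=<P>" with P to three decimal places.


Straddling triangles (6 of 20):
  (v3,v0,v4) [--+] → (0.23371, 0.7192, 0)–(0.547273, 0.7192, 0)  len=0.3136
  (v3,v4,v2) [-+-] → (0.547273, 0.7192, 0)–(0.23371, 0.7192, 0.52016)  len=0.6074
  (v4,v0,v5) [+-+] → (0.23371, 0.7192, 0)–(-0.23371, 0.7192, 0)  len=0.4674
  (v4,v5,v2) [++-] → (-0.23371, 0.7192, 0.52016)–(0.23371, 0.7192, 0.52016)  len=0.4674
  (v5,v0,v6) [+--] → (-0.23371, 0.7192, 0)–(-0.547273, 0.7192, 0)  len=0.3136
  (v5,v6,v2) [+--] → (-0.547273, 0.7192, 0)–(-0.23371, 0.7192, 0.52016)  len=0.6074

Chained into 1 loop(s):
  loop 1: 6 segments, perimeter = 2.7767
Total perimeter = 2.777

loops=1 perimeter=2.777


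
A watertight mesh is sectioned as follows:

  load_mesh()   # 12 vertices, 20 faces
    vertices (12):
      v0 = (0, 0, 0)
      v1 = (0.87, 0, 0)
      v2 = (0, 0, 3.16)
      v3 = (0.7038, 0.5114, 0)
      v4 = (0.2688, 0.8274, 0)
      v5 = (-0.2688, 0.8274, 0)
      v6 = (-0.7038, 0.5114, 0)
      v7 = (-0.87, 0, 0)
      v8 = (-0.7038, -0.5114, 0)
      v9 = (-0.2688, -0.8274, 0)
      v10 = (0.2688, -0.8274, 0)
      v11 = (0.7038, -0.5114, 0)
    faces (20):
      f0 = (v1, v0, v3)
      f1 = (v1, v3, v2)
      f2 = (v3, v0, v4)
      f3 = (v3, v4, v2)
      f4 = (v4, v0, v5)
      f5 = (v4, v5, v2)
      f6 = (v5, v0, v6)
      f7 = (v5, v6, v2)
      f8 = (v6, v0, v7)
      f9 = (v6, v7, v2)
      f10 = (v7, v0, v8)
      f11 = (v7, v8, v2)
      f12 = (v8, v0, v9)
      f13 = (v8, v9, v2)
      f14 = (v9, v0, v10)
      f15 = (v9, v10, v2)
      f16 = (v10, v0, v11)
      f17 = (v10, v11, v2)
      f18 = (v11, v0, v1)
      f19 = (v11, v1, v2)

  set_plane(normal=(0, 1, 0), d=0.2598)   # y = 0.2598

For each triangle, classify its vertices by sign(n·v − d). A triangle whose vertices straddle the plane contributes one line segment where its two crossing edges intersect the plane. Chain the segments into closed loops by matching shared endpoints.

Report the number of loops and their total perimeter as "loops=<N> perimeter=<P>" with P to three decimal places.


loops=1 perimeter=6.307

Straddling triangles (10 of 20):
  (v1,v0,v3) [--+] → (0.357543, 0.2598, 0)–(0.785568, 0.2598, 0)  len=0.4280
  (v1,v3,v2) [-+-] → (0.785568, 0.2598, 0)–(0.357543, 0.2598, 1.55467)  len=1.6125
  (v3,v0,v4) [+-+] → (0.357543, 0.2598, 0)–(0.084402, 0.2598, 0)  len=0.2731
  (v3,v4,v2) [++-] → (0.084402, 0.2598, 2.16777)–(0.357543, 0.2598, 1.55467)  len=0.6712
  (v4,v0,v5) [+-+] → (0.084402, 0.2598, 0)–(-0.084402, 0.2598, 0)  len=0.1688
  (v4,v5,v2) [++-] → (-0.084402, 0.2598, 2.16777)–(0.084402, 0.2598, 2.16777)  len=0.1688
  (v5,v0,v6) [+-+] → (-0.084402, 0.2598, 0)–(-0.357543, 0.2598, 0)  len=0.2731
  (v5,v6,v2) [++-] → (-0.357543, 0.2598, 1.55467)–(-0.084402, 0.2598, 2.16777)  len=0.6712
  (v6,v0,v7) [+--] → (-0.357543, 0.2598, 0)–(-0.785568, 0.2598, 0)  len=0.4280
  (v6,v7,v2) [+--] → (-0.785568, 0.2598, 0)–(-0.357543, 0.2598, 1.55467)  len=1.6125

Chained into 1 loop(s):
  loop 1: 10 segments, perimeter = 6.3074
Total perimeter = 6.307


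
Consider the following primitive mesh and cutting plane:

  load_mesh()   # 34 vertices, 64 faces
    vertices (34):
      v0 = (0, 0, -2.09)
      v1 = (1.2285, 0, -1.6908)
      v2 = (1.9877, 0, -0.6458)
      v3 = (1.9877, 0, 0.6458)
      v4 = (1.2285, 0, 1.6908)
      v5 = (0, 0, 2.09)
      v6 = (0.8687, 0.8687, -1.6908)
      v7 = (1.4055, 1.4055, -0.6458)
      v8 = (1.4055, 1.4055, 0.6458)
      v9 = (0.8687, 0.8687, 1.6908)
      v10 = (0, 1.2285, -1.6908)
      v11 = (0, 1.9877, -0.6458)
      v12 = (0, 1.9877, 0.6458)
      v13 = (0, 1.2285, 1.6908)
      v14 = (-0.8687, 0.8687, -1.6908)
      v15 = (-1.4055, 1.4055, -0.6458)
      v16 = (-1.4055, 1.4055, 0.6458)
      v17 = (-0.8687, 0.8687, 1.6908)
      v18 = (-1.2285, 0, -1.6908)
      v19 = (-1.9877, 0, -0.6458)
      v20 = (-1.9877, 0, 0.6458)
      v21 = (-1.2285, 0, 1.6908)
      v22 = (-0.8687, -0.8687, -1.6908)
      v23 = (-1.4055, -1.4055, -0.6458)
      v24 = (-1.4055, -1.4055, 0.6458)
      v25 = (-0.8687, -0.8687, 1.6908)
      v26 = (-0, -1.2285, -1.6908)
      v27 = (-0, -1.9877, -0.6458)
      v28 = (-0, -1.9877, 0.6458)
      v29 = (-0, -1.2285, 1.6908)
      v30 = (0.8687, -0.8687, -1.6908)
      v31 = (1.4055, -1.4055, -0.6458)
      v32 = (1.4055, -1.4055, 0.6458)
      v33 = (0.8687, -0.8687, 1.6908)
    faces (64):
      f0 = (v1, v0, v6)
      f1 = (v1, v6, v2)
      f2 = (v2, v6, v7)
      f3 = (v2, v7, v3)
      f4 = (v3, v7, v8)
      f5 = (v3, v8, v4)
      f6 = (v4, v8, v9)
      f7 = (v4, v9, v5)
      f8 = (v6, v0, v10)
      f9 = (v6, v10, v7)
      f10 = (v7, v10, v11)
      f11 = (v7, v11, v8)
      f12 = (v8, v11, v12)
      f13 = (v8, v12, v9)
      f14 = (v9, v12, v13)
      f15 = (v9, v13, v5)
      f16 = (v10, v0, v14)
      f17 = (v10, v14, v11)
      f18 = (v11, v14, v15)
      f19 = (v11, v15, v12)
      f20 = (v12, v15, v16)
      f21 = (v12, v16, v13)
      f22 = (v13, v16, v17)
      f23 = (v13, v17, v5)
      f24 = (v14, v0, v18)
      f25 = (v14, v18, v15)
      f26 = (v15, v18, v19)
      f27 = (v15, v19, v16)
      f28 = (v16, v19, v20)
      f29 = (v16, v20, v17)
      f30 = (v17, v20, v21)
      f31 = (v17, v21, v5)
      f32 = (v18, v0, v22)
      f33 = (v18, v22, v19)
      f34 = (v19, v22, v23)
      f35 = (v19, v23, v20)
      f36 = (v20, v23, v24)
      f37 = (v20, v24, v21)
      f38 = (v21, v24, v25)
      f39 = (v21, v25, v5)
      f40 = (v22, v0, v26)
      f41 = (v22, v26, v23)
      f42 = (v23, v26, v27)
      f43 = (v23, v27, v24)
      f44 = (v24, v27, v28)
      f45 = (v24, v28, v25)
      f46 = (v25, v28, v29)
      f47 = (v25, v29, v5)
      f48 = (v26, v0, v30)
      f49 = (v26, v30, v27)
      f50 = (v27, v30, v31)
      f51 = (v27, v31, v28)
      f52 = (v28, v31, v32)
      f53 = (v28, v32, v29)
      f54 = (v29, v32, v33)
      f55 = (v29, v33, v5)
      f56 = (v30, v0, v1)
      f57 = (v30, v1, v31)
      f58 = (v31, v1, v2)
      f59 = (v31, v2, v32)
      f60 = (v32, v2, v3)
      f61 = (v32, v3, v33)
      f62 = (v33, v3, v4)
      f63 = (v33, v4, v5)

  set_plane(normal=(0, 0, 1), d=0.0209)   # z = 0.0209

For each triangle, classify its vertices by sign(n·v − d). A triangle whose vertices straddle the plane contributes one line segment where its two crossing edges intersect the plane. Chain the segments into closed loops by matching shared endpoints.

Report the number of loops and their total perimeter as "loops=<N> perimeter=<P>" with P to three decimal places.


loops=1 perimeter=12.170

Straddling triangles (16 of 64):
  (v2,v7,v3) [--+] → (1.70602, 0.680007, 0.0209)–(1.9877, 0, 0.0209)  len=0.7360
  (v3,v7,v8) [+-+] → (1.70602, 0.680007, 0.0209)–(1.4055, 1.4055, 0.0209)  len=0.7853
  (v7,v11,v8) [--+] → (0.725493, 1.68718, 0.0209)–(1.4055, 1.4055, 0.0209)  len=0.7360
  (v8,v11,v12) [+-+] → (0.725493, 1.68718, 0.0209)–(0, 1.9877, 0.0209)  len=0.7853
  (v11,v15,v12) [--+] → (-0.680007, 1.70602, 0.0209)–(0, 1.9877, 0.0209)  len=0.7360
  (v12,v15,v16) [+-+] → (-0.680007, 1.70602, 0.0209)–(-1.4055, 1.4055, 0.0209)  len=0.7853
  (v15,v19,v16) [--+] → (-1.68718, 0.725493, 0.0209)–(-1.4055, 1.4055, 0.0209)  len=0.7360
  (v16,v19,v20) [+-+] → (-1.68718, 0.725493, 0.0209)–(-1.9877, 0, 0.0209)  len=0.7853
  (v19,v23,v20) [--+] → (-1.70602, -0.680007, 0.0209)–(-1.9877, 0, 0.0209)  len=0.7360
  (v20,v23,v24) [+-+] → (-1.70602, -0.680007, 0.0209)–(-1.4055, -1.4055, 0.0209)  len=0.7853
  (v23,v27,v24) [--+] → (-0.725493, -1.68718, 0.0209)–(-1.4055, -1.4055, 0.0209)  len=0.7360
  (v24,v27,v28) [+-+] → (-0.725493, -1.68718, 0.0209)–(0, -1.9877, 0.0209)  len=0.7853
  (v27,v31,v28) [--+] → (0.680007, -1.70602, 0.0209)–(0, -1.9877, 0.0209)  len=0.7360
  (v28,v31,v32) [+-+] → (0.680007, -1.70602, 0.0209)–(1.4055, -1.4055, 0.0209)  len=0.7853
  (v31,v2,v32) [--+] → (1.68718, -0.725493, 0.0209)–(1.4055, -1.4055, 0.0209)  len=0.7360
  (v32,v2,v3) [+-+] → (1.68718, -0.725493, 0.0209)–(1.9877, 0, 0.0209)  len=0.7853

Chained into 1 loop(s):
  loop 1: 16 segments, perimeter = 12.1705
Total perimeter = 12.170


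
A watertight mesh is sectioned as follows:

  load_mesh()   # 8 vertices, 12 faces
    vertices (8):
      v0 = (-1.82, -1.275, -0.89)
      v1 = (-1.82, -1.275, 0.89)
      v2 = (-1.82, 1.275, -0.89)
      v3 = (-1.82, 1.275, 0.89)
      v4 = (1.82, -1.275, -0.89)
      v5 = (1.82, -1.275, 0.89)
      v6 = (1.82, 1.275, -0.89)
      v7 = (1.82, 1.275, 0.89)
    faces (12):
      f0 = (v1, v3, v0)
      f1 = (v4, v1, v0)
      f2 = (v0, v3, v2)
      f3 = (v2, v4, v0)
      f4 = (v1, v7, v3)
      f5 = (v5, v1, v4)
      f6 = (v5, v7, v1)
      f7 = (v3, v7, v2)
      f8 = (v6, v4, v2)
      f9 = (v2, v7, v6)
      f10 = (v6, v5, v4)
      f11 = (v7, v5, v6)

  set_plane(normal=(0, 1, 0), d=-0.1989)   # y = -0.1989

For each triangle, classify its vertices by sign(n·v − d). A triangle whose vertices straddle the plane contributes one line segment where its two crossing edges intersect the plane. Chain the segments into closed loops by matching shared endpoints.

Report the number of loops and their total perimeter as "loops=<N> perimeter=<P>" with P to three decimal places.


Straddling triangles (8 of 12):
  (v1,v3,v0) [-+-] → (-1.82, -0.1989, 0.89)–(-1.82, -0.1989, -0.13884)  len=1.0288
  (v0,v3,v2) [-++] → (-1.82, -0.1989, -0.13884)–(-1.82, -0.1989, -0.89)  len=0.7512
  (v2,v4,v0) [+--] → (0.28392, -0.1989, -0.89)–(-1.82, -0.1989, -0.89)  len=2.1039
  (v1,v7,v3) [-++] → (-0.28392, -0.1989, 0.89)–(-1.82, -0.1989, 0.89)  len=1.5361
  (v5,v7,v1) [-+-] → (1.82, -0.1989, 0.89)–(-0.28392, -0.1989, 0.89)  len=2.1039
  (v6,v4,v2) [+-+] → (1.82, -0.1989, -0.89)–(0.28392, -0.1989, -0.89)  len=1.5361
  (v6,v5,v4) [+--] → (1.82, -0.1989, 0.13884)–(1.82, -0.1989, -0.89)  len=1.0288
  (v7,v5,v6) [+-+] → (1.82, -0.1989, 0.89)–(1.82, -0.1989, 0.13884)  len=0.7512

Chained into 1 loop(s):
  loop 1: 8 segments, perimeter = 10.8400
Total perimeter = 10.840

loops=1 perimeter=10.840


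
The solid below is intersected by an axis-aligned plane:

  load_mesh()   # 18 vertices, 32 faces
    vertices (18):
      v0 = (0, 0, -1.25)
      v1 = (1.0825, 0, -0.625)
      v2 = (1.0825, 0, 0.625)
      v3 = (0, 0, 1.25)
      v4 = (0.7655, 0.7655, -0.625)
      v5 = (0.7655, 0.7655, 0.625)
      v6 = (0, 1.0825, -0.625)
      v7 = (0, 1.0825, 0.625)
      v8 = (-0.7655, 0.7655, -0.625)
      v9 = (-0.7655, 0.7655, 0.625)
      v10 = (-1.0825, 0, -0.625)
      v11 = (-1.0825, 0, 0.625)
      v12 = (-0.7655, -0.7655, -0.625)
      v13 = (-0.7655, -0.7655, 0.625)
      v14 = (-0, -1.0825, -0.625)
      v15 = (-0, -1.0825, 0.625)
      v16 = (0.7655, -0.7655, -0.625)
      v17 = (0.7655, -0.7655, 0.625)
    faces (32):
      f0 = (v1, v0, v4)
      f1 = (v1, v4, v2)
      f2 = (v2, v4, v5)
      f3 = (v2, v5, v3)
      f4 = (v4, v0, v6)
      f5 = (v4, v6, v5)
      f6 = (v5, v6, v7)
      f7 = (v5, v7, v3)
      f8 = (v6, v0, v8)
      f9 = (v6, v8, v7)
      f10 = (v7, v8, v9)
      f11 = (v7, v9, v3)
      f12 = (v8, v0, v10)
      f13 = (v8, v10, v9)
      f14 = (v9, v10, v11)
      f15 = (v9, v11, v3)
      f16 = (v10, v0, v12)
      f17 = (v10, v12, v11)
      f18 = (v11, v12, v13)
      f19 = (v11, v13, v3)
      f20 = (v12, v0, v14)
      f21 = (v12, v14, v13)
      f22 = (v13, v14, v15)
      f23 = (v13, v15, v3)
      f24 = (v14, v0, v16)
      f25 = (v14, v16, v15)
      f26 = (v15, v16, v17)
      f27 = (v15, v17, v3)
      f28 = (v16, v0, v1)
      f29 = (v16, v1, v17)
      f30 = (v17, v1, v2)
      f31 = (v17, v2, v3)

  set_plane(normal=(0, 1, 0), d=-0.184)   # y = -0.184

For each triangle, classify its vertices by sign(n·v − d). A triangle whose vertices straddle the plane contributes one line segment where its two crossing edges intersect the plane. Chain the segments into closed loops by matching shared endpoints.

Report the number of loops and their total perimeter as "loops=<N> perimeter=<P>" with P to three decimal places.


loops=1 perimeter=7.055

Straddling triangles (12 of 32):
  (v10,v0,v12) [++-] → (-0.184, -0.184, -1.09977)–(-1.0063, -0.184, -0.625)  len=0.9495
  (v10,v12,v11) [+-+] → (-1.0063, -0.184, -0.625)–(-1.0063, -0.184, 0.324543)  len=0.9495
  (v11,v12,v13) [+--] → (-1.0063, -0.184, 0.324543)–(-1.0063, -0.184, 0.625)  len=0.3005
  (v11,v13,v3) [+-+] → (-1.0063, -0.184, 0.625)–(-0.184, -0.184, 1.09977)  len=0.9495
  (v12,v0,v14) [-+-] → (-0.184, -0.184, -1.09977)–(0, -0.184, -1.14376)  len=0.1892
  (v13,v15,v3) [--+] → (0, -0.184, 1.14376)–(-0.184, -0.184, 1.09977)  len=0.1892
  (v14,v0,v16) [-+-] → (0, -0.184, -1.14376)–(0.184, -0.184, -1.09977)  len=0.1892
  (v15,v17,v3) [--+] → (0.184, -0.184, 1.09977)–(0, -0.184, 1.14376)  len=0.1892
  (v16,v0,v1) [-++] → (0.184, -0.184, -1.09977)–(1.0063, -0.184, -0.625)  len=0.9495
  (v16,v1,v17) [-+-] → (1.0063, -0.184, -0.625)–(1.0063, -0.184, -0.324543)  len=0.3005
  (v17,v1,v2) [-++] → (1.0063, -0.184, -0.324543)–(1.0063, -0.184, 0.625)  len=0.9495
  (v17,v2,v3) [-++] → (1.0063, -0.184, 0.625)–(0.184, -0.184, 1.09977)  len=0.9495

Chained into 1 loop(s):
  loop 1: 12 segments, perimeter = 7.0548
Total perimeter = 7.055


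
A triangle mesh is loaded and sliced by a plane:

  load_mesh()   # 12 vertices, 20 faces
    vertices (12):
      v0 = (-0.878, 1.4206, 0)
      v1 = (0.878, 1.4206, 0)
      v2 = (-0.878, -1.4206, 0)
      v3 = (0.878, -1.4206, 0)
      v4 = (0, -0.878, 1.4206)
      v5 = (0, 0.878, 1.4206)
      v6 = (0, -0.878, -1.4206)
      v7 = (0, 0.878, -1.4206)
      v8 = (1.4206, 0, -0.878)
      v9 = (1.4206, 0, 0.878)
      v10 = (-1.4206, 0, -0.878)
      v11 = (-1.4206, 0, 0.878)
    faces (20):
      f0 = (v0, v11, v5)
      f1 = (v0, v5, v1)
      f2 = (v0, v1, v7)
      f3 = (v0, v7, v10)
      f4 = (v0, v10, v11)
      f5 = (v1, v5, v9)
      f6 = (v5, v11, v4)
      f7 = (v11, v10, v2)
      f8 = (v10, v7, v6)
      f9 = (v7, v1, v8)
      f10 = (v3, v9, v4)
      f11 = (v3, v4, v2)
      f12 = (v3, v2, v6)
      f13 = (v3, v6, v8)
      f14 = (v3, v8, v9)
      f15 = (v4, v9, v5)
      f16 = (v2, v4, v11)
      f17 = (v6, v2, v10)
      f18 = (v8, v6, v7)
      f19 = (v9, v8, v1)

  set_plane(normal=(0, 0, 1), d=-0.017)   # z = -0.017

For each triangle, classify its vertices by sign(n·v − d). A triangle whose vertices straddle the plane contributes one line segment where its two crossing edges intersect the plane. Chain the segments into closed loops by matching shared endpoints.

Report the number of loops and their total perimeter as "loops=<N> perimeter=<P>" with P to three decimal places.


loops=1 perimeter=9.554

Straddling triangles (10 of 20):
  (v0,v1,v7) [++-] → (0.867493, 1.41411, -0.017)–(-0.867493, 1.41411, -0.017)  len=1.7350
  (v0,v7,v10) [+--] → (-0.867493, 1.41411, -0.017)–(-0.888506, 1.39309, -0.017)  len=0.0297
  (v0,v10,v11) [+-+] → (-0.888506, 1.39309, -0.017)–(-1.4206, 0, -0.017)  len=1.4913
  (v11,v10,v2) [+-+] → (-1.4206, 0, -0.017)–(-0.888506, -1.39309, -0.017)  len=1.4913
  (v7,v1,v8) [-+-] → (0.867493, 1.41411, -0.017)–(0.888506, 1.39309, -0.017)  len=0.0297
  (v3,v2,v6) [++-] → (-0.867493, -1.41411, -0.017)–(0.867493, -1.41411, -0.017)  len=1.7350
  (v3,v6,v8) [+--] → (0.867493, -1.41411, -0.017)–(0.888506, -1.39309, -0.017)  len=0.0297
  (v3,v8,v9) [+-+] → (0.888506, -1.39309, -0.017)–(1.4206, 0, -0.017)  len=1.4913
  (v6,v2,v10) [-+-] → (-0.867493, -1.41411, -0.017)–(-0.888506, -1.39309, -0.017)  len=0.0297
  (v9,v8,v1) [+-+] → (1.4206, 0, -0.017)–(0.888506, 1.39309, -0.017)  len=1.4913

Chained into 1 loop(s):
  loop 1: 10 segments, perimeter = 9.5539
Total perimeter = 9.554


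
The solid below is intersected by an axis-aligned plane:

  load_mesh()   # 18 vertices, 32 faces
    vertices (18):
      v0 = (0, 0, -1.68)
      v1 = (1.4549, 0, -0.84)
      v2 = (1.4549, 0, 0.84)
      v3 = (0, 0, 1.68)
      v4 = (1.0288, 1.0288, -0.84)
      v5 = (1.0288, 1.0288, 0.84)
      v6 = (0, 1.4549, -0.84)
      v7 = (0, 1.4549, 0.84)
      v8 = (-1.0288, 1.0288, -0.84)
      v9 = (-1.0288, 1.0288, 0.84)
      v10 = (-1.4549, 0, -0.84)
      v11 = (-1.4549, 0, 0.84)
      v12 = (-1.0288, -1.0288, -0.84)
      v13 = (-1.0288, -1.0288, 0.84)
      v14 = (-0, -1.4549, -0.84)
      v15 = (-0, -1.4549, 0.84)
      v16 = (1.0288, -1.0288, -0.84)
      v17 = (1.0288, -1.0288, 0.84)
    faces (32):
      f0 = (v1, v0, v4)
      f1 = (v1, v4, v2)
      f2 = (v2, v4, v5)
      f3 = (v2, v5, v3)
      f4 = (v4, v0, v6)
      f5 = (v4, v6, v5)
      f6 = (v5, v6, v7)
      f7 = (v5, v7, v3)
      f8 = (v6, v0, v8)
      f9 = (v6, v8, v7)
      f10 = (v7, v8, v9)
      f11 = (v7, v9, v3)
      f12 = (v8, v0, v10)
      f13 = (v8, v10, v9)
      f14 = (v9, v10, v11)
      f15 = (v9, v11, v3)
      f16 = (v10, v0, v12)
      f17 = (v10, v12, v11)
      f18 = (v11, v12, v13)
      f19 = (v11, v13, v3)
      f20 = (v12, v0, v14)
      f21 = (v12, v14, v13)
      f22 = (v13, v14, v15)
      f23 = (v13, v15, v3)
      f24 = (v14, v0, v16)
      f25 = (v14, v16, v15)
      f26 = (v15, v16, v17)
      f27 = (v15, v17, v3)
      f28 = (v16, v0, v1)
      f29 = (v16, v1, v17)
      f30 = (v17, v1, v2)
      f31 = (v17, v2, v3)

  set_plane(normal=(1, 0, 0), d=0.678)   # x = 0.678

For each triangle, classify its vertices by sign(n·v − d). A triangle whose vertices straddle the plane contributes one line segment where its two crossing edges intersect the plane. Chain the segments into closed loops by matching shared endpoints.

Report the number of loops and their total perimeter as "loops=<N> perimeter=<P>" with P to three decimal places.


Straddling triangles (12 of 32):
  (v1,v0,v4) [+-+] → (0.678, 0, -1.28855)–(0.678, 0.678, -1.12642)  len=0.6971
  (v2,v5,v3) [++-] → (0.678, 0.678, 1.12642)–(0.678, 0, 1.28855)  len=0.6971
  (v4,v0,v6) [+--] → (0.678, 0.678, -1.12642)–(0.678, 1.17409, -0.84)  len=0.5728
  (v4,v6,v5) [+-+] → (0.678, 1.17409, -0.84)–(0.678, 1.17409, 0.267154)  len=1.1072
  (v5,v6,v7) [+--] → (0.678, 1.17409, 0.267154)–(0.678, 1.17409, 0.84)  len=0.5728
  (v5,v7,v3) [+--] → (0.678, 1.17409, 0.84)–(0.678, 0.678, 1.12642)  len=0.5728
  (v14,v0,v16) [--+] → (0.678, -0.678, -1.12642)–(0.678, -1.17409, -0.84)  len=0.5728
  (v14,v16,v15) [-+-] → (0.678, -1.17409, -0.84)–(0.678, -1.17409, -0.267154)  len=0.5728
  (v15,v16,v17) [-++] → (0.678, -1.17409, -0.267154)–(0.678, -1.17409, 0.84)  len=1.1072
  (v15,v17,v3) [-+-] → (0.678, -1.17409, 0.84)–(0.678, -0.678, 1.12642)  len=0.5728
  (v16,v0,v1) [+-+] → (0.678, -0.678, -1.12642)–(0.678, 0, -1.28855)  len=0.6971
  (v17,v2,v3) [++-] → (0.678, 0, 1.28855)–(0.678, -0.678, 1.12642)  len=0.6971

Chained into 1 loop(s):
  loop 1: 12 segments, perimeter = 8.4398
Total perimeter = 8.440

loops=1 perimeter=8.440


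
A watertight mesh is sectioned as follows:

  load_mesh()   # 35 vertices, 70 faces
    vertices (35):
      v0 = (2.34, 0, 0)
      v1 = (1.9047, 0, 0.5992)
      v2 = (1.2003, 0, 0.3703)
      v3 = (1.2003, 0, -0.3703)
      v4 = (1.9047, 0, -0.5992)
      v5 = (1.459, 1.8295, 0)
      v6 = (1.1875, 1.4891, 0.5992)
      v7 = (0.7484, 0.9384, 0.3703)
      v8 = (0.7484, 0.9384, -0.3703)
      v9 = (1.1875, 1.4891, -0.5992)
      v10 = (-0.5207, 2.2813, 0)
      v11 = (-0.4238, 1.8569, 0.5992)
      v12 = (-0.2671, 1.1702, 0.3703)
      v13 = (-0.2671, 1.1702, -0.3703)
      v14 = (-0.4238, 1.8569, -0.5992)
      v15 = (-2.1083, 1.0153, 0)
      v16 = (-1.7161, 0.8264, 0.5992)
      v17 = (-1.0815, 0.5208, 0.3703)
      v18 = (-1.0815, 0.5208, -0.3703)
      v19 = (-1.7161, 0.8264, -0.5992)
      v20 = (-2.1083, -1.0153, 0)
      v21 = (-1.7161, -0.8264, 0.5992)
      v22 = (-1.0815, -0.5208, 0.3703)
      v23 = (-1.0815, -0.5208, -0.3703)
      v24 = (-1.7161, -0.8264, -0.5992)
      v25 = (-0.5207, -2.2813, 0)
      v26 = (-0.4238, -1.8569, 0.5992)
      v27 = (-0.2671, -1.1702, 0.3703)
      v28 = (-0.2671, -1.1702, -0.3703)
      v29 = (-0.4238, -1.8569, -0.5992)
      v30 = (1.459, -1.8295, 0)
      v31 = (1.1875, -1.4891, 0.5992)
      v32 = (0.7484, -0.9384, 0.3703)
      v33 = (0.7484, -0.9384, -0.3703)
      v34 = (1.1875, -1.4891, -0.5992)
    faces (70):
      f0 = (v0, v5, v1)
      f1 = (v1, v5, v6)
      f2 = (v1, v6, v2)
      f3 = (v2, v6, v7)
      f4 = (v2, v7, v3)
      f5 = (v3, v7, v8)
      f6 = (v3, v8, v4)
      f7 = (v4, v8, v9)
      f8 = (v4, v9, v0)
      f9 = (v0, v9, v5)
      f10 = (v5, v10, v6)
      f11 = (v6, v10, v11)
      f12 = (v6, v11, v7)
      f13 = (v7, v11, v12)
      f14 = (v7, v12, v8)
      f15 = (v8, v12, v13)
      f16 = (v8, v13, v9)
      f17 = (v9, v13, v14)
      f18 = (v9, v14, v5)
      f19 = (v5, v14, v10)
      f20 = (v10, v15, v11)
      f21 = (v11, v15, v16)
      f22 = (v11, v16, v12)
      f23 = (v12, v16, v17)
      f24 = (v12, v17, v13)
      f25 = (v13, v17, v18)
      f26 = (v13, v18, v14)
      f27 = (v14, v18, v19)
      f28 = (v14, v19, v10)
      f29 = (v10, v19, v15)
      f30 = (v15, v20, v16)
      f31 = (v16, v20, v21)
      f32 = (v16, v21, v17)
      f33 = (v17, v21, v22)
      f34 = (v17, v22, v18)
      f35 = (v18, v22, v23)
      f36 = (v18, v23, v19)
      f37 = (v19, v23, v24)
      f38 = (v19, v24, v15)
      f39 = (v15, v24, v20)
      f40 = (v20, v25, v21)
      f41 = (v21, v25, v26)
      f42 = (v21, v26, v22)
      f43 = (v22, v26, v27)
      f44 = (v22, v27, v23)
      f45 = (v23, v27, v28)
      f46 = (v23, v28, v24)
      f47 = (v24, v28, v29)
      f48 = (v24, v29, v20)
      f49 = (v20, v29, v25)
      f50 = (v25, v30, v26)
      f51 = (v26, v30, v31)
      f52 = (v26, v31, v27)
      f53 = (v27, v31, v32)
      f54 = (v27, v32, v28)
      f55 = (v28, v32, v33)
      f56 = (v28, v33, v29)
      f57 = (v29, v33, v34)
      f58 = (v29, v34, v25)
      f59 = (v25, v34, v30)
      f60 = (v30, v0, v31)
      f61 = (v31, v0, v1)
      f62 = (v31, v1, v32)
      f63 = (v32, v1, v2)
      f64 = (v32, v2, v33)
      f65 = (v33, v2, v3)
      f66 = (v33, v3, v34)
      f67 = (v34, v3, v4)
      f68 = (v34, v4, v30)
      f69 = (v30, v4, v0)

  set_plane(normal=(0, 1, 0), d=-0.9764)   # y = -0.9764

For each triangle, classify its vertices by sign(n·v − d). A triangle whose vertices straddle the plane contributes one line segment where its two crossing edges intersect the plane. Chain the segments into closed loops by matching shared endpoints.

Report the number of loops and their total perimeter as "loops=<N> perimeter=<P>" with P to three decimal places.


loops=2 perimeter=8.498

Straddling triangles (24 of 70):
  (v15,v20,v16) [+-+] → (-2.1083, -0.9764, 0)–(-2.10002, -0.9764, 0.0126562)  len=0.0151
  (v16,v20,v21) [+-+] → (-2.10002, -0.9764, 0.0126562)–(-2.02753, -0.9764, 0.123393)  len=0.1323
  (v15,v24,v20) [++-] → (-2.02753, -0.9764, -0.123393)–(-2.1083, -0.9764, 0)  len=0.1475
  (v20,v25,v21) [--+] → (-1.59285, -0.9764, 0.537423)–(-2.02753, -0.9764, 0.123393)  len=0.6003
  (v21,v25,v26) [+--] → (-1.59285, -0.9764, 0.537423)–(-1.52799, -0.9764, 0.5992)  len=0.0896
  (v21,v26,v22) [+-+] → (-1.52799, -0.9764, 0.5992)–(-0.857229, -0.9764, 0.448353)  len=0.6875
  (v22,v26,v27) [+--] → (-0.857229, -0.9764, 0.448353)–(-0.510141, -0.9764, 0.3703)  len=0.3558
  (v22,v27,v23) [+-+] → (-0.510141, -0.9764, 0.3703)–(-0.510141, -0.9764, 0.149283)  len=0.2210
  (v23,v27,v28) [+--] → (-0.510141, -0.9764, 0.149283)–(-0.510141, -0.9764, -0.3703)  len=0.5196
  (v23,v28,v24) [+-+] → (-0.510141, -0.9764, -0.3703)–(-1.0839, -0.9764, -0.499331)  len=0.5881
  (v24,v28,v29) [+--] → (-1.0839, -0.9764, -0.499331)–(-1.52799, -0.9764, -0.5992)  len=0.4552
  (v24,v29,v20) [+--] → (-1.52799, -0.9764, -0.5992)–(-2.02753, -0.9764, -0.123393)  len=0.6899
  (v27,v31,v32) [--+] → (0.778699, -0.9764, 0.386095)–(0.581925, -0.9764, 0.3703)  len=0.1974
  (v27,v32,v28) [-+-] → (0.581925, -0.9764, 0.3703)–(0.581925, -0.9764, 0.24889)  len=0.1214
  (v28,v32,v33) [-++] → (0.581925, -0.9764, 0.24889)–(0.581925, -0.9764, -0.3703)  len=0.6192
  (v28,v33,v29) [-+-] → (0.581925, -0.9764, -0.3703)–(0.699904, -0.9764, -0.37977)  len=0.1184
  (v29,v33,v34) [-+-] → (0.699904, -0.9764, -0.37977)–(0.778699, -0.9764, -0.386095)  len=0.0790
  (v30,v0,v31) [-+-] → (1.86981, -0.9764, 0)–(1.58431, -0.9764, 0.392894)  len=0.4857
  (v31,v0,v1) [-++] → (1.58431, -0.9764, 0.392894)–(1.43443, -0.9764, 0.5992)  len=0.2550
  (v31,v1,v32) [-++] → (1.43443, -0.9764, 0.5992)–(0.778699, -0.9764, 0.386095)  len=0.6895
  (v33,v3,v34) [++-] → (1.19191, -0.9764, -0.520389)–(0.778699, -0.9764, -0.386095)  len=0.4345
  (v34,v3,v4) [-++] → (1.19191, -0.9764, -0.520389)–(1.43443, -0.9764, -0.5992)  len=0.2550
  (v34,v4,v30) [-+-] → (1.43443, -0.9764, -0.5992)–(1.66683, -0.9764, -0.279408)  len=0.3953
  (v30,v4,v0) [-++] → (1.66683, -0.9764, -0.279408)–(1.86981, -0.9764, 0)  len=0.3454

Chained into 2 loop(s):
  loop 1: 12 segments, perimeter = 4.5019
  loop 2: 12 segments, perimeter = 3.9957
Total perimeter = 8.498


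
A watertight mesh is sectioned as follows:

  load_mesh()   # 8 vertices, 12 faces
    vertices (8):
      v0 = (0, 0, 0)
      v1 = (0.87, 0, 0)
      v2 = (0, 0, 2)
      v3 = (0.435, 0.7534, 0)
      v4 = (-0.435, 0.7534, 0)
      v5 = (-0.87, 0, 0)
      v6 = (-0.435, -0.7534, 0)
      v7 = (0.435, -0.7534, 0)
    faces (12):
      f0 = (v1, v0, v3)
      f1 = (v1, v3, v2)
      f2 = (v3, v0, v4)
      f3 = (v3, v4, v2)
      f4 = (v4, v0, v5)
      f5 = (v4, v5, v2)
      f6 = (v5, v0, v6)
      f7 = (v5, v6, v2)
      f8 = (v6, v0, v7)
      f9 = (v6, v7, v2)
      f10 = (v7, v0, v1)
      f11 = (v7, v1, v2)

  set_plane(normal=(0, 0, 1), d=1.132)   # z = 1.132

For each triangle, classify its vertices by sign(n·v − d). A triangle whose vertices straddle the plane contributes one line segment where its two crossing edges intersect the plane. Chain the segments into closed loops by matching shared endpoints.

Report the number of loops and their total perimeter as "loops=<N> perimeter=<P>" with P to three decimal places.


loops=1 perimeter=2.265

Straddling triangles (6 of 12):
  (v1,v3,v2) [--+] → (0.18879, 0.326976, 1.132)–(0.37758, 0, 1.132)  len=0.3776
  (v3,v4,v2) [--+] → (-0.18879, 0.326976, 1.132)–(0.18879, 0.326976, 1.132)  len=0.3776
  (v4,v5,v2) [--+] → (-0.37758, 0, 1.132)–(-0.18879, 0.326976, 1.132)  len=0.3776
  (v5,v6,v2) [--+] → (-0.18879, -0.326976, 1.132)–(-0.37758, 0, 1.132)  len=0.3776
  (v6,v7,v2) [--+] → (0.18879, -0.326976, 1.132)–(-0.18879, -0.326976, 1.132)  len=0.3776
  (v7,v1,v2) [--+] → (0.37758, 0, 1.132)–(0.18879, -0.326976, 1.132)  len=0.3776

Chained into 1 loop(s):
  loop 1: 6 segments, perimeter = 2.2654
Total perimeter = 2.265
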